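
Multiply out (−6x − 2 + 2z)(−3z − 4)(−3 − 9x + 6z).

(−6x − 2 + 2z)(−3z − 4)(−3 − 9x + 6z)
= (18xz + 24x + 6z + 8 − 6z² − 8z)(−3 − 9x + 6z)    [distributive law]
= (18xz + 24x − 2z + 8 − 6z²)(−3 − 9x + 6z)    [combine like terms]
= −54xz − 162x²z + 108xz² − 72x − 216x² + 144xz + 6z + 18xz − 12z² − 24 − 72x + 48z + 18z² + 54xz² − 36z³    [distributive law]
= 108xz − 162x²z + 162xz² − 144x − 216x² + 54z + 6z² − 24 − 36z³    [combine like terms]

108xz − 162x²z + 162xz² − 144x − 216x² + 54z + 6z² − 24 − 36z³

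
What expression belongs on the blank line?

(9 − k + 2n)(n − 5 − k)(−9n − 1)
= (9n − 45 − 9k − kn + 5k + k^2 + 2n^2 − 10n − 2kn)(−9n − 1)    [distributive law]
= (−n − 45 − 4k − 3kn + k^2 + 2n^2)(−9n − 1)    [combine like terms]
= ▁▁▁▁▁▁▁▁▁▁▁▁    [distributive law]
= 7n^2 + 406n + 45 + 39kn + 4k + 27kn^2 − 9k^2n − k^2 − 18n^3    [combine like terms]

Applying distributive law to the line above:

9n^2 + n + 405n + 45 + 36kn + 4k + 27kn^2 + 3kn − 9k^2n − k^2 − 18n^3 − 2n^2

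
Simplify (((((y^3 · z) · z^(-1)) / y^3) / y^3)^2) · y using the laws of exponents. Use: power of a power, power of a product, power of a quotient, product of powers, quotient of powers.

(((((y^3 · z) · z^(-1)) / y^3) / y^3)^2) · y
= (((((y^3 · z) · z^(-1)) / y^3)^2) / ((y^3)^2)) · y    [power of a quotient]
= (((((y^3 · z) · z^(-1))^2) / ((y^3)^2)) / ((y^3)^2)) · y    [power of a quotient]
= (((((y^3 · z)^2) · ((z^(-1))^2)) / ((y^3)^2)) / ((y^3)^2)) · y    [power of a product]
= ((((((y^3)^2) · (z^2)) · ((z^(-1))^2)) / ((y^3)^2)) / ((y^3)^2)) · y    [power of a product]
= ((((y^6 · (z^2)) · ((z^(-1))^2)) / ((y^3)^2)) / ((y^3)^2)) · y    [power of a power]
= ((((y^6 · z^2) · z^(-2)) / ((y^3)^2)) / ((y^3)^2)) · y    [power of a power]
= ((((y^6 · z^2) · z^(-2)) / y^6) / ((y^3)^2)) · y    [power of a power]
= ((((y^6 · z^2) · z^(-2)) / y^6) / y^6) · y    [power of a power]
= y^(-5)    [quotient of powers; product of powers]

y^(-5)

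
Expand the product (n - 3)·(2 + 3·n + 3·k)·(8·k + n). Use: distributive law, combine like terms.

-65·k·n - 7·n^2 + 27·k·n^2 + 3·n^3 + 24·k^2·n - 48·k - 6·n - 72·k^2

(n - 3)·(2 + 3·n + 3·k)·(8·k + n)
= (2·n + 3·n^2 + 3·k·n - 6 - 9·n - 9·k)·(8·k + n)    [distributive law]
= (-7·n + 3·n^2 + 3·k·n - 6 - 9·k)·(8·k + n)    [combine like terms]
= -56·k·n - 7·n^2 + 24·k·n^2 + 3·n^3 + 24·k^2·n + 3·k·n^2 - 48·k - 6·n - 72·k^2 - 9·k·n    [distributive law]
= -65·k·n - 7·n^2 + 27·k·n^2 + 3·n^3 + 24·k^2·n - 48·k - 6·n - 72·k^2    [combine like terms]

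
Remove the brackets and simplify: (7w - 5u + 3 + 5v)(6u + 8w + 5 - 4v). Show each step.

(7w - 5u + 3 + 5v)(6u + 8w + 5 - 4v)
= 42uw + 56w² + 35w - 28vw - 30u² - 40uw - 25u + 20uv + 18u + 24w + 15 - 12v + 30uv + 40vw + 25v - 20v²    [distributive law]
= 2uw + 56w² + 59w + 12vw - 30u² - 7u + 50uv + 15 + 13v - 20v²    [combine like terms]

2uw + 56w² + 59w + 12vw - 30u² - 7u + 50uv + 15 + 13v - 20v²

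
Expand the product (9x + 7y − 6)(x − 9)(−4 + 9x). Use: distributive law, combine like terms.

−819x^2 + 81x^3 + 834x − 595xy + 63x^2y + 252y − 216

(9x + 7y − 6)(x − 9)(−4 + 9x)
= (9x^2 − 81x + 7xy − 63y − 6x + 54)(−4 + 9x)    [distributive law]
= (9x^2 − 87x + 7xy − 63y + 54)(−4 + 9x)    [combine like terms]
= −36x^2 + 81x^3 + 348x − 783x^2 − 28xy + 63x^2y + 252y − 567xy − 216 + 486x    [distributive law]
= −819x^2 + 81x^3 + 834x − 595xy + 63x^2y + 252y − 216    [combine like terms]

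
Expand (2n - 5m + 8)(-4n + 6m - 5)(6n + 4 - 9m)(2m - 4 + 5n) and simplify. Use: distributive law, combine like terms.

1224mn^3 - 1228n^3 - 240n^4 + 3096mn^2 - 904n^2 - 1812m^2n^2 - 125m^2n - 1332mn + 414m^3n + 832n - 2634m^3 + 4412m^2 + 540m^4 - 2928m + 640

(2n - 5m + 8)(-4n + 6m - 5)(6n + 4 - 9m)(2m - 4 + 5n)
= (-8n^2 + 12mn - 10n + 20mn - 30m^2 + 25m - 32n + 48m - 40)(6n + 4 - 9m)(2m - 4 + 5n)    [distributive law]
= (-8n^2 + 32mn - 42n - 30m^2 + 73m - 40)(6n + 4 - 9m)(2m - 4 + 5n)    [combine like terms]
= (-48n^3 - 32n^2 + 72mn^2 + 192mn^2 + 128mn - 288m^2n - 252n^2 - 168n + 378mn - 180m^2n - 120m^2 + 270m^3 + 438mn + 292m - 657m^2 - 240n - 160 + 360m)(2m - 4 + 5n)    [distributive law]
= (-48n^3 - 284n^2 + 264mn^2 + 944mn - 468m^2n - 408n - 777m^2 + 270m^3 + 652m - 160)(2m - 4 + 5n)    [combine like terms]
= -96mn^3 + 192n^3 - 240n^4 - 568mn^2 + 1136n^2 - 1420n^3 + 528m^2n^2 - 1056mn^2 + 1320mn^3 + 1888m^2n - 3776mn + 4720mn^2 - 936m^3n + 1872m^2n - 2340m^2n^2 - 816mn + 1632n - 2040n^2 - 1554m^3 + 3108m^2 - 3885m^2n + 540m^4 - 1080m^3 + 1350m^3n + 1304m^2 - 2608m + 3260mn - 320m + 640 - 800n    [distributive law]
= 1224mn^3 - 1228n^3 - 240n^4 + 3096mn^2 - 904n^2 - 1812m^2n^2 - 125m^2n - 1332mn + 414m^3n + 832n - 2634m^3 + 4412m^2 + 540m^4 - 2928m + 640    [combine like terms]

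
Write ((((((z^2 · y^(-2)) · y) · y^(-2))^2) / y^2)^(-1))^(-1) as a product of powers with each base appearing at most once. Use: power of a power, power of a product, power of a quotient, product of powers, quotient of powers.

((((((z^2 · y^(-2)) · y) · y^(-2))^2) / y^2)^(-1))^(-1)
= (((((z^2 · y^(-2)) · y) · y^(-2))^2) / y^2)^1    [power of a power]
= (((((z^2 · y^(-2)) · y) · y^(-2))^2)^1) / ((y^2)^1)    [power of a quotient]
= ((((z^2 · y^(-2)) · y) · y^(-2))^2) / ((y^2)^1)    [power of a power]
= ((((z^2 · y^(-2)) · y)^2) · ((y^(-2))^2)) / ((y^2)^1)    [power of a product]
= ((((z^2 · y^(-2))^2) · (y^2)) · ((y^(-2))^2)) / ((y^2)^1)    [power of a product]
= (((((z^2)^2) · ((y^(-2))^2)) · (y^2)) · ((y^(-2))^2)) / ((y^2)^1)    [power of a product]
= (((z^4 · ((y^(-2))^2)) · (y^2)) · ((y^(-2))^2)) / ((y^2)^1)    [power of a power]
= (((z^4 · y^(-4)) · (y^2)) · ((y^(-2))^2)) / ((y^2)^1)    [power of a power]
= (((z^4 · y^(-4)) · y^2) · y^(-4)) / ((y^2)^1)    [power of a power]
= (((z^4 · y^(-4)) · y^2) · y^(-4)) / y^2    [power of a power]
= y^(-8)z^4    [quotient of powers; product of powers]

y^(-8)z^4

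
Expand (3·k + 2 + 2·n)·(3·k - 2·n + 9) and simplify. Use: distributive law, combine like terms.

9·k² + 33·k + 14·n + 18 - 4·n²

(3·k + 2 + 2·n)·(3·k - 2·n + 9)
= 9·k² - 6·k·n + 27·k + 6·k - 4·n + 18 + 6·k·n - 4·n² + 18·n    [distributive law]
= 9·k² + 33·k + 14·n + 18 - 4·n²    [combine like terms]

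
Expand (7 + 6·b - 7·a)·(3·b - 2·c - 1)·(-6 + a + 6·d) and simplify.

-90·b + 141·a·b + 90·b·d + 84·c - 98·a·c - 84·c·d + 42 - 49·a - 42·d - 108·b² + 18·a·b² + 108·b²·d + 72·b·c - 12·a·b·c - 72·b·c·d - 21·a²·b - 126·a·b·d + 14·a²·c + 84·a·c·d + 7·a² + 42·a·d

(7 + 6·b - 7·a)·(3·b - 2·c - 1)·(-6 + a + 6·d)
= (21·b - 14·c - 7 + 18·b² - 12·b·c - 6·b - 21·a·b + 14·a·c + 7·a)·(-6 + a + 6·d)    [distributive law]
= (15·b - 14·c - 7 + 18·b² - 12·b·c - 21·a·b + 14·a·c + 7·a)·(-6 + a + 6·d)    [combine like terms]
= -90·b + 15·a·b + 90·b·d + 84·c - 14·a·c - 84·c·d + 42 - 7·a - 42·d - 108·b² + 18·a·b² + 108·b²·d + 72·b·c - 12·a·b·c - 72·b·c·d + 126·a·b - 21·a²·b - 126·a·b·d - 84·a·c + 14·a²·c + 84·a·c·d - 42·a + 7·a² + 42·a·d    [distributive law]
= -90·b + 141·a·b + 90·b·d + 84·c - 98·a·c - 84·c·d + 42 - 49·a - 42·d - 108·b² + 18·a·b² + 108·b²·d + 72·b·c - 12·a·b·c - 72·b·c·d - 21·a²·b - 126·a·b·d + 14·a²·c + 84·a·c·d + 7·a² + 42·a·d    [combine like terms]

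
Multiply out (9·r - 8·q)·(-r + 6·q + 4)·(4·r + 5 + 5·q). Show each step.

-36·r^3 + 99·r^2 + 203·q·r^2 + 362·q·r + 118·q^2·r + 180·r - 400·q^2 - 240·q^3 - 160·q

(9·r - 8·q)·(-r + 6·q + 4)·(4·r + 5 + 5·q)
= (-9·r^2 + 54·q·r + 36·r + 8·q·r - 48·q^2 - 32·q)·(4·r + 5 + 5·q)    [distributive law]
= (-9·r^2 + 62·q·r + 36·r - 48·q^2 - 32·q)·(4·r + 5 + 5·q)    [combine like terms]
= -36·r^3 - 45·r^2 - 45·q·r^2 + 248·q·r^2 + 310·q·r + 310·q^2·r + 144·r^2 + 180·r + 180·q·r - 192·q^2·r - 240·q^2 - 240·q^3 - 128·q·r - 160·q - 160·q^2    [distributive law]
= -36·r^3 + 99·r^2 + 203·q·r^2 + 362·q·r + 118·q^2·r + 180·r - 400·q^2 - 240·q^3 - 160·q    [combine like terms]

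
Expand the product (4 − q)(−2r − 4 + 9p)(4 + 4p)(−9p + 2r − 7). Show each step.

(4 − q)(−2r − 4 + 9p)(4 + 4p)(−9p + 2r − 7)
= (−8r − 16 + 36p + 2qr + 4q − 9pq)(4 + 4p)(−9p + 2r − 7)    [distributive law]
= (−32r − 32pr − 64 − 64p + 144p + 144p^2 + 8qr + 8pqr + 16q + 16pq − 36pq − 36p^2q)(−9p + 2r − 7)    [distributive law]
= (−32r − 32pr − 64 + 80p + 144p^2 + 8qr + 8pqr + 16q − 20pq − 36p^2q)(−9p + 2r − 7)    [combine like terms]
= 288pr − 64r^2 + 224r + 288p^2r − 64pr^2 + 224pr + 576p − 128r + 448 − 720p^2 + 160pr − 560p − 1296p^3 + 288p^2r − 1008p^2 − 72pqr + 16qr^2 − 56qr − 72p^2qr + 16pqr^2 − 56pqr − 144pq + 32qr − 112q + 180p^2q − 40pqr + 140pq + 324p^3q − 72p^2qr + 252p^2q    [distributive law]
= 672pr − 64r^2 + 96r + 576p^2r − 64pr^2 + 16p + 448 − 1728p^2 − 1296p^3 − 168pqr + 16qr^2 − 24qr − 144p^2qr + 16pqr^2 − 4pq − 112q + 432p^2q + 324p^3q    [combine like terms]

672pr − 64r^2 + 96r + 576p^2r − 64pr^2 + 16p + 448 − 1728p^2 − 1296p^3 − 168pqr + 16qr^2 − 24qr − 144p^2qr + 16pqr^2 − 4pq − 112q + 432p^2q + 324p^3q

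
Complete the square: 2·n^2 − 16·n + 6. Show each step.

2·n^2 − 16·n + 6
= 2(n^2 − 8·n) + 6    [factor out 2 from the n-terms]
= 2(n^2 − 8·n + 16 − 16) + 6    [add and subtract 16 inside the bracket]
= 2(n − 4)^2 − 32 + 6    [perfect-square identity]
= 2(n − 4)^2 − 26    [combine constants]

2(n − 4)^2 − 26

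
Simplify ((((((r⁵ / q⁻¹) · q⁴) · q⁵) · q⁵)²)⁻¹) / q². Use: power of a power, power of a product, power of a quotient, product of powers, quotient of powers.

q⁻³²r⁻¹⁰

((((((r⁵ / q⁻¹) · q⁴) · q⁵) · q⁵)²)⁻¹) / q²
= (((((r⁵ / q⁻¹) · q⁴) · q⁵) · q⁵)⁻²) / q²    [power of a power]
= (((((r⁵ / q⁻¹) · q⁴) · q⁵)⁻²) · ((q⁵)⁻²)) / q²    [power of a product]
= (((((r⁵ / q⁻¹) · q⁴)⁻²) · ((q⁵)⁻²)) · ((q⁵)⁻²)) / q²    [power of a product]
= (((((r⁵ / q⁻¹)⁻²) · ((q⁴)⁻²)) · ((q⁵)⁻²)) · ((q⁵)⁻²)) / q²    [power of a product]
= ((((((r⁵)⁻²) / ((q⁻¹)⁻²)) · ((q⁴)⁻²)) · ((q⁵)⁻²)) · ((q⁵)⁻²)) / q²    [power of a quotient]
= ((((r⁻¹⁰ / ((q⁻¹)⁻²)) · ((q⁴)⁻²)) · ((q⁵)⁻²)) · ((q⁵)⁻²)) / q²    [power of a power]
= ((((r⁻¹⁰ / q²) · ((q⁴)⁻²)) · ((q⁵)⁻²)) · ((q⁵)⁻²)) / q²    [power of a power]
= ((((r⁻¹⁰ / q²) · q⁻⁸) · ((q⁵)⁻²)) · ((q⁵)⁻²)) / q²    [power of a power]
= ((((r⁻¹⁰ / q²) · q⁻⁸) · q⁻¹⁰) · ((q⁵)⁻²)) / q²    [power of a power]
= ((((r⁻¹⁰ / q²) · q⁻⁸) · q⁻¹⁰) · q⁻¹⁰) / q²    [power of a power]
= q⁻³²r⁻¹⁰    [quotient of powers; product of powers]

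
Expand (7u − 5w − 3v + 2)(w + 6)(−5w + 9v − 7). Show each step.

−35uw^2 + 63uvw − 259uw + 378uv − 294u + 25w^3 − 30vw^2 + 175w^2 − 141vw + 136w − 27v^2w − 162v^2 + 234v − 84

(7u − 5w − 3v + 2)(w + 6)(−5w + 9v − 7)
= (7uw + 42u − 5w^2 − 30w − 3vw − 18v + 2w + 12)(−5w + 9v − 7)    [distributive law]
= (7uw + 42u − 5w^2 − 28w − 3vw − 18v + 12)(−5w + 9v − 7)    [combine like terms]
= −35uw^2 + 63uvw − 49uw − 210uw + 378uv − 294u + 25w^3 − 45vw^2 + 35w^2 + 140w^2 − 252vw + 196w + 15vw^2 − 27v^2w + 21vw + 90vw − 162v^2 + 126v − 60w + 108v − 84    [distributive law]
= −35uw^2 + 63uvw − 259uw + 378uv − 294u + 25w^3 − 30vw^2 + 175w^2 − 141vw + 136w − 27v^2w − 162v^2 + 234v − 84    [combine like terms]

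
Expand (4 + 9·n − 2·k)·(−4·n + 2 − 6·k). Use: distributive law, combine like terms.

2·n + 8 − 28·k − 36·n^2 − 46·k·n + 12·k^2

(4 + 9·n − 2·k)·(−4·n + 2 − 6·k)
= −16·n + 8 − 24·k − 36·n^2 + 18·n − 54·k·n + 8·k·n − 4·k + 12·k^2    [distributive law]
= 2·n + 8 − 28·k − 36·n^2 − 46·k·n + 12·k^2    [combine like terms]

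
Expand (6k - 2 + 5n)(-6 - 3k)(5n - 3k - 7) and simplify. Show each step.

45kn + 216k^2 + 174k - 45k^2n + 54k^3 + 270n - 84 - 150n^2 - 75kn^2

(6k - 2 + 5n)(-6 - 3k)(5n - 3k - 7)
= (-36k - 18k^2 + 12 + 6k - 30n - 15kn)(5n - 3k - 7)    [distributive law]
= (-30k - 18k^2 + 12 - 30n - 15kn)(5n - 3k - 7)    [combine like terms]
= -150kn + 90k^2 + 210k - 90k^2n + 54k^3 + 126k^2 + 60n - 36k - 84 - 150n^2 + 90kn + 210n - 75kn^2 + 45k^2n + 105kn    [distributive law]
= 45kn + 216k^2 + 174k - 45k^2n + 54k^3 + 270n - 84 - 150n^2 - 75kn^2    [combine like terms]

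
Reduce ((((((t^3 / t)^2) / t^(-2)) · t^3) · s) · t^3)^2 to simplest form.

((((((t^3 / t)^2) / t^(-2)) · t^3) · s) · t^3)^2
= ((((((t^3 / t)^2) / t^(-2)) · t^3) · s)^2) · ((t^3)^2)    [power of a product]
= ((((((t^3 / t)^2) / t^(-2)) · t^3)^2) · (s^2)) · ((t^3)^2)    [power of a product]
= ((((((t^3 / t)^2) / t^(-2))^2) · ((t^3)^2)) · (s^2)) · ((t^3)^2)    [power of a product]
= ((((((t^3 / t)^2)^2) / ((t^(-2))^2)) · ((t^3)^2)) · (s^2)) · ((t^3)^2)    [power of a quotient]
= (((((t^3 / t)^4) / ((t^(-2))^2)) · ((t^3)^2)) · (s^2)) · ((t^3)^2)    [power of a power]
= ((((((t^3)^4) / (t^4)) / ((t^(-2))^2)) · ((t^3)^2)) · (s^2)) · ((t^3)^2)    [power of a quotient]
= ((((t^12 / (t^4)) / ((t^(-2))^2)) · ((t^3)^2)) · (s^2)) · ((t^3)^2)    [power of a power]
= (((t^8 / ((t^(-2))^2)) · ((t^3)^2)) · (s^2)) · ((t^3)^2)    [quotient of powers]
= (((t^8 / t^(-4)) · ((t^3)^2)) · (s^2)) · ((t^3)^2)    [power of a power]
= ((t^12 · ((t^3)^2)) · (s^2)) · ((t^3)^2)    [quotient of powers]
= ((t^12 · t^6) · (s^2)) · ((t^3)^2)    [power of a power]
= (t^18 · (s^2)) · ((t^3)^2)    [product of powers]
= (t^18 · s^2) · t^6    [power of a power]
= s^2t^24    [product of powers]

s^2t^24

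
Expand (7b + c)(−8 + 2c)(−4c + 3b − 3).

158bc − 168b^2 + 168b − 50bc^2 + 42b^2c + 26c^2 + 24c − 8c^3

(7b + c)(−8 + 2c)(−4c + 3b − 3)
= (−56b + 14bc − 8c + 2c^2)(−4c + 3b − 3)    [distributive law]
= 224bc − 168b^2 + 168b − 56bc^2 + 42b^2c − 42bc + 32c^2 − 24bc + 24c − 8c^3 + 6bc^2 − 6c^2    [distributive law]
= 158bc − 168b^2 + 168b − 50bc^2 + 42b^2c + 26c^2 + 24c − 8c^3    [combine like terms]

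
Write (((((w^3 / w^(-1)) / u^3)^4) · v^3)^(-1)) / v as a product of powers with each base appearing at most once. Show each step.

u^12v^(-4)w^(-16)

(((((w^3 / w^(-1)) / u^3)^4) · v^3)^(-1)) / v
= (((((w^3 / w^(-1)) / u^3)^4)^(-1)) · ((v^3)^(-1))) / v    [power of a product]
= ((((w^3 / w^(-1)) / u^3)^(-4)) · ((v^3)^(-1))) / v    [power of a power]
= ((((w^3 / w^(-1))^(-4)) / ((u^3)^(-4))) · ((v^3)^(-1))) / v    [power of a quotient]
= (((((w^3)^(-4)) / ((w^(-1))^(-4))) / ((u^3)^(-4))) · ((v^3)^(-1))) / v    [power of a quotient]
= (((w^(-12) / ((w^(-1))^(-4))) / ((u^3)^(-4))) · ((v^3)^(-1))) / v    [power of a power]
= (((w^(-12) / w^4) / ((u^3)^(-4))) · ((v^3)^(-1))) / v    [power of a power]
= ((w^(-16) / ((u^3)^(-4))) · ((v^3)^(-1))) / v    [quotient of powers]
= ((w^(-16) / u^(-12)) · ((v^3)^(-1))) / v    [power of a power]
= ((w^(-16) / u^(-12)) · v^(-3)) / v    [power of a power]
= u^12v^(-4)w^(-16)    [quotient of powers]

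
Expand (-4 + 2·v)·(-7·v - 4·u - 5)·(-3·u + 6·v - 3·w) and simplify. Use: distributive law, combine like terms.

(-4 + 2·v)·(-7·v - 4·u - 5)·(-3·u + 6·v - 3·w)
= (28·v + 16·u + 20 - 14·v^2 - 8·u·v - 10·v)·(-3·u + 6·v - 3·w)    [distributive law]
= (18·v + 16·u + 20 - 14·v^2 - 8·u·v)·(-3·u + 6·v - 3·w)    [combine like terms]
= -54·u·v + 108·v^2 - 54·v·w - 48·u^2 + 96·u·v - 48·u·w - 60·u + 120·v - 60·w + 42·u·v^2 - 84·v^3 + 42·v^2·w + 24·u^2·v - 48·u·v^2 + 24·u·v·w    [distributive law]
= 42·u·v + 108·v^2 - 54·v·w - 48·u^2 - 48·u·w - 60·u + 120·v - 60·w - 6·u·v^2 - 84·v^3 + 42·v^2·w + 24·u^2·v + 24·u·v·w    [combine like terms]

42·u·v + 108·v^2 - 54·v·w - 48·u^2 - 48·u·w - 60·u + 120·v - 60·w - 6·u·v^2 - 84·v^3 + 42·v^2·w + 24·u^2·v + 24·u·v·w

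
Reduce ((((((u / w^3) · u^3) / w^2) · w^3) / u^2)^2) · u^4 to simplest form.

((((((u / w^3) · u^3) / w^2) · w^3) / u^2)^2) · u^4
= ((((((u / w^3) · u^3) / w^2) · w^3)^2) / ((u^2)^2)) · u^4    [power of a quotient]
= ((((((u / w^3) · u^3) / w^2)^2) · ((w^3)^2)) / ((u^2)^2)) · u^4    [power of a product]
= ((((((u / w^3) · u^3)^2) / ((w^2)^2)) · ((w^3)^2)) / ((u^2)^2)) · u^4    [power of a quotient]
= ((((((u / w^3)^2) · ((u^3)^2)) / ((w^2)^2)) · ((w^3)^2)) / ((u^2)^2)) · u^4    [power of a product]
= ((((((u^2) / ((w^3)^2)) · ((u^3)^2)) / ((w^2)^2)) · ((w^3)^2)) / ((u^2)^2)) · u^4    [power of a quotient]
= (((((u^2 / w^6) · ((u^3)^2)) / ((w^2)^2)) · ((w^3)^2)) / ((u^2)^2)) · u^4    [power of a power]
= (((((u^2 / w^6) · u^6) / ((w^2)^2)) · ((w^3)^2)) / ((u^2)^2)) · u^4    [power of a power]
= (((((u^2 / w^6) · u^6) / w^4) · ((w^3)^2)) / ((u^2)^2)) · u^4    [power of a power]
= (((((u^2 / w^6) · u^6) / w^4) · w^6) / ((u^2)^2)) · u^4    [power of a power]
= (((((u^2 / w^6) · u^6) / w^4) · w^6) / u^4) · u^4    [power of a power]
= u^8w^(-4)    [quotient of powers; product of powers]

u^8w^(-4)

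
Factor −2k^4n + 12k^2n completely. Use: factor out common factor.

−2k^4n + 12k^2n
= 2(−k^4n + 6k^2n)    [factor out 2]
= 2k^2n(−k^2 + 6)    [factor out k^2n]

2k^2n(−k^2 + 6)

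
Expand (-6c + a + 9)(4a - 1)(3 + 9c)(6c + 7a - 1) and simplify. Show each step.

2052ac² + 1737a²c - 54ac - 1296ac³ - 1296a²c² - 432c² - 99c + 324c³ + 84a³ + 723a² + 252a³c - 294a + 27

(-6c + a + 9)(4a - 1)(3 + 9c)(6c + 7a - 1)
= (-24ac + 6c + 4a² - a + 36a - 9)(3 + 9c)(6c + 7a - 1)    [distributive law]
= (-24ac + 6c + 4a² + 35a - 9)(3 + 9c)(6c + 7a - 1)    [combine like terms]
= (-72ac - 216ac² + 18c + 54c² + 12a² + 36a²c + 105a + 315ac - 27 - 81c)(6c + 7a - 1)    [distributive law]
= (243ac - 216ac² - 63c + 54c² + 12a² + 36a²c + 105a - 27)(6c + 7a - 1)    [combine like terms]
= 1458ac² + 1701a²c - 243ac - 1296ac³ - 1512a²c² + 216ac² - 378c² - 441ac + 63c + 324c³ + 378ac² - 54c² + 72a²c + 84a³ - 12a² + 216a²c² + 252a³c - 36a²c + 630ac + 735a² - 105a - 162c - 189a + 27    [distributive law]
= 2052ac² + 1737a²c - 54ac - 1296ac³ - 1296a²c² - 432c² - 99c + 324c³ + 84a³ + 723a² + 252a³c - 294a + 27    [combine like terms]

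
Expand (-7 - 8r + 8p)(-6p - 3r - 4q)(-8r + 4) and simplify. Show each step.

(-7 - 8r + 8p)(-6p - 3r - 4q)(-8r + 4)
= (42p + 21r + 28q + 48pr + 24r² + 32qr - 48p² - 24pr - 32pq)(-8r + 4)    [distributive law]
= (42p + 21r + 28q + 24pr + 24r² + 32qr - 48p² - 32pq)(-8r + 4)    [combine like terms]
= -336pr + 168p - 168r² + 84r - 224qr + 112q - 192pr² + 96pr - 192r³ + 96r² - 256qr² + 128qr + 384p²r - 192p² + 256pqr - 128pq    [distributive law]
= -240pr + 168p - 72r² + 84r - 96qr + 112q - 192pr² - 192r³ - 256qr² + 384p²r - 192p² + 256pqr - 128pq    [combine like terms]

-240pr + 168p - 72r² + 84r - 96qr + 112q - 192pr² - 192r³ - 256qr² + 384p²r - 192p² + 256pqr - 128pq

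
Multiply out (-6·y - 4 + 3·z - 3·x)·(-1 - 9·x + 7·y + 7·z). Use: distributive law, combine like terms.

-22·y + 33·x·y - 42·y^2 - 21·y·z + 4 + 39·x - 31·z - 48·x·z + 21·z^2 + 27·x^2

(-6·y - 4 + 3·z - 3·x)·(-1 - 9·x + 7·y + 7·z)
= 6·y + 54·x·y - 42·y^2 - 42·y·z + 4 + 36·x - 28·y - 28·z - 3·z - 27·x·z + 21·y·z + 21·z^2 + 3·x + 27·x^2 - 21·x·y - 21·x·z    [distributive law]
= -22·y + 33·x·y - 42·y^2 - 21·y·z + 4 + 39·x - 31·z - 48·x·z + 21·z^2 + 27·x^2    [combine like terms]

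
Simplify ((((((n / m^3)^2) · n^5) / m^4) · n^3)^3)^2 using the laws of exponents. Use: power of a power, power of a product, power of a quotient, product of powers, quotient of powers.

((((((n / m^3)^2) · n^5) / m^4) · n^3)^3)^2
= (((((n / m^3)^2) · n^5) / m^4) · n^3)^6    [power of a power]
= (((((n / m^3)^2) · n^5) / m^4)^6) · ((n^3)^6)    [power of a product]
= (((((n / m^3)^2) · n^5)^6) / ((m^4)^6)) · ((n^3)^6)    [power of a quotient]
= (((((n / m^3)^2)^6) · ((n^5)^6)) / ((m^4)^6)) · ((n^3)^6)    [power of a product]
= ((((n / m^3)^12) · ((n^5)^6)) / ((m^4)^6)) · ((n^3)^6)    [power of a power]
= ((((n^12) / ((m^3)^12)) · ((n^5)^6)) / ((m^4)^6)) · ((n^3)^6)    [power of a quotient]
= (((n^12 / m^36) · ((n^5)^6)) / ((m^4)^6)) · ((n^3)^6)    [power of a power]
= (((n^12 / m^36) · n^30) / ((m^4)^6)) · ((n^3)^6)    [power of a power]
= (((n^12 / m^36) · n^30) / m^24) · ((n^3)^6)    [power of a power]
= (((n^12 / m^36) · n^30) / m^24) · n^18    [power of a power]
= m^(-60)·n^60    [quotient of powers; product of powers]

m^(-60)·n^60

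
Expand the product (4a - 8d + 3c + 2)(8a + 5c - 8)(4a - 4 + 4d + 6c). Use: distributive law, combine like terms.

(4a - 8d + 3c + 2)(8a + 5c - 8)(4a - 4 + 4d + 6c)
= (32a^2 + 20ac - 32a - 64ad - 40cd + 64d + 24ac + 15c^2 - 24c + 16a + 10c - 16)(4a - 4 + 4d + 6c)    [distributive law]
= (32a^2 + 44ac - 16a - 64ad - 40cd + 64d + 15c^2 - 14c - 16)(4a - 4 + 4d + 6c)    [combine like terms]
= 128a^3 - 128a^2 + 128a^2d + 192a^2c + 176a^2c - 176ac + 176acd + 264ac^2 - 64a^2 + 64a - 64ad - 96ac - 256a^2d + 256ad - 256ad^2 - 384acd - 160acd + 160cd - 160cd^2 - 240c^2d + 256ad - 256d + 256d^2 + 384cd + 60ac^2 - 60c^2 + 60c^2d + 90c^3 - 56ac + 56c - 56cd - 84c^2 - 64a + 64 - 64d - 96c    [distributive law]
= 128a^3 - 192a^2 - 128a^2d + 368a^2c - 328ac - 368acd + 324ac^2 + 448ad - 256ad^2 + 488cd - 160cd^2 - 180c^2d - 320d + 256d^2 - 144c^2 + 90c^3 - 40c + 64    [combine like terms]

128a^3 - 192a^2 - 128a^2d + 368a^2c - 328ac - 368acd + 324ac^2 + 448ad - 256ad^2 + 488cd - 160cd^2 - 180c^2d - 320d + 256d^2 - 144c^2 + 90c^3 - 40c + 64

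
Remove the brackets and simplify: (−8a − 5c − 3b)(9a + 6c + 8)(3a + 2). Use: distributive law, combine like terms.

(−8a − 5c − 3b)(9a + 6c + 8)(3a + 2)
= (−72a^2 − 48ac − 64a − 45ac − 30c^2 − 40c − 27ab − 18bc − 24b)(3a + 2)    [distributive law]
= (−72a^2 − 93ac − 64a − 30c^2 − 40c − 27ab − 18bc − 24b)(3a + 2)    [combine like terms]
= −216a^3 − 144a^2 − 279a^2c − 186ac − 192a^2 − 128a − 90ac^2 − 60c^2 − 120ac − 80c − 81a^2b − 54ab − 54abc − 36bc − 72ab − 48b    [distributive law]
= −216a^3 − 336a^2 − 279a^2c − 306ac − 128a − 90ac^2 − 60c^2 − 80c − 81a^2b − 126ab − 54abc − 36bc − 48b    [combine like terms]

−216a^3 − 336a^2 − 279a^2c − 306ac − 128a − 90ac^2 − 60c^2 − 80c − 81a^2b − 126ab − 54abc − 36bc − 48b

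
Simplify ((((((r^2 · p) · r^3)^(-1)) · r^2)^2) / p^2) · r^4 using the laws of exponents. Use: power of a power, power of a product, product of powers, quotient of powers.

((((((r^2 · p) · r^3)^(-1)) · r^2)^2) / p^2) · r^4
= ((((((r^2 · p) · r^3)^(-1))^2) · ((r^2)^2)) / p^2) · r^4    [power of a product]
= (((((r^2 · p) · r^3)^(-2)) · ((r^2)^2)) / p^2) · r^4    [power of a power]
= (((((r^2 · p)^(-2)) · ((r^3)^(-2))) · ((r^2)^2)) / p^2) · r^4    [power of a product]
= ((((((r^2)^(-2)) · (p^(-2))) · ((r^3)^(-2))) · ((r^2)^2)) / p^2) · r^4    [power of a product]
= ((((r^(-4) · (p^(-2))) · ((r^3)^(-2))) · ((r^2)^2)) / p^2) · r^4    [power of a power]
= ((((r^(-4) · p^(-2)) · r^(-6)) · ((r^2)^2)) / p^2) · r^4    [power of a power]
= ((((r^(-4) · p^(-2)) · r^(-6)) · r^4) / p^2) · r^4    [power of a power]
= p^(-4)r^(-2)    [quotient of powers; product of powers]

p^(-4)r^(-2)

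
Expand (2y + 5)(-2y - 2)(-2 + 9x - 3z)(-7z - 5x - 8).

-152y²z + 248xy² - 64y² + 192xy²z + 180x²y² - 84y²z² - 532yz + 868xy - 224y + 672xyz + 630x²y - 294yz² - 380z + 620x - 160 + 480xz + 450x² - 210z²

(2y + 5)(-2y - 2)(-2 + 9x - 3z)(-7z - 5x - 8)
= (-4y² - 4y - 10y - 10)(-2 + 9x - 3z)(-7z - 5x - 8)    [distributive law]
= (-4y² - 14y - 10)(-2 + 9x - 3z)(-7z - 5x - 8)    [combine like terms]
= (8y² - 36xy² + 12y²z + 28y - 126xy + 42yz + 20 - 90x + 30z)(-7z - 5x - 8)    [distributive law]
= -56y²z - 40xy² - 64y² + 252xy²z + 180x²y² + 288xy² - 84y²z² - 60xy²z - 96y²z - 196yz - 140xy - 224y + 882xyz + 630x²y + 1008xy - 294yz² - 210xyz - 336yz - 140z - 100x - 160 + 630xz + 450x² + 720x - 210z² - 150xz - 240z    [distributive law]
= -152y²z + 248xy² - 64y² + 192xy²z + 180x²y² - 84y²z² - 532yz + 868xy - 224y + 672xyz + 630x²y - 294yz² - 380z + 620x - 160 + 480xz + 450x² - 210z²    [combine like terms]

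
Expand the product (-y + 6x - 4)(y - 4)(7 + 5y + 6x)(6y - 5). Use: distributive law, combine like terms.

(-y + 6x - 4)(y - 4)(7 + 5y + 6x)(6y - 5)
= (-y^2 + 4y + 6xy - 24x - 4y + 16)(7 + 5y + 6x)(6y - 5)    [distributive law]
= (-y^2 + 6xy - 24x + 16)(7 + 5y + 6x)(6y - 5)    [combine like terms]
= (-7y^2 - 5y^3 - 6xy^2 + 42xy + 30xy^2 + 36x^2y - 168x - 120xy - 144x^2 + 112 + 80y + 96x)(6y - 5)    [distributive law]
= (-7y^2 - 5y^3 + 24xy^2 - 78xy + 36x^2y - 72x - 144x^2 + 112 + 80y)(6y - 5)    [combine like terms]
= -42y^3 + 35y^2 - 30y^4 + 25y^3 + 144xy^3 - 120xy^2 - 468xy^2 + 390xy + 216x^2y^2 - 180x^2y - 432xy + 360x - 864x^2y + 720x^2 + 672y - 560 + 480y^2 - 400y    [distributive law]
= -17y^3 + 515y^2 - 30y^4 + 144xy^3 - 588xy^2 - 42xy + 216x^2y^2 - 1044x^2y + 360x + 720x^2 + 272y - 560    [combine like terms]

-17y^3 + 515y^2 - 30y^4 + 144xy^3 - 588xy^2 - 42xy + 216x^2y^2 - 1044x^2y + 360x + 720x^2 + 272y - 560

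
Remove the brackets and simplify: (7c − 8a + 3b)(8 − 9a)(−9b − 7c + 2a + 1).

−672bc − 392c^2 + 497ac + 56c + 756abc + 441ac^2 − 630a^2c + 597ab − 56a^2 − 64a − 702a^2b + 144a^3 − 216b^2 + 24b + 243ab^2

(7c − 8a + 3b)(8 − 9a)(−9b − 7c + 2a + 1)
= (56c − 63ac − 64a + 72a^2 + 24b − 27ab)(−9b − 7c + 2a + 1)    [distributive law]
= −504bc − 392c^2 + 112ac + 56c + 567abc + 441ac^2 − 126a^2c − 63ac + 576ab + 448ac − 128a^2 − 64a − 648a^2b − 504a^2c + 144a^3 + 72a^2 − 216b^2 − 168bc + 48ab + 24b + 243ab^2 + 189abc − 54a^2b − 27ab    [distributive law]
= −672bc − 392c^2 + 497ac + 56c + 756abc + 441ac^2 − 630a^2c + 597ab − 56a^2 − 64a − 702a^2b + 144a^3 − 216b^2 + 24b + 243ab^2    [combine like terms]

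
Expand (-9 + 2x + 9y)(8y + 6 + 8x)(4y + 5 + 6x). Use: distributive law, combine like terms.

(-9 + 2x + 9y)(8y + 6 + 8x)(4y + 5 + 6x)
= (-72y - 54 - 72x + 16xy + 12x + 16x^2 + 72y^2 + 54y + 72xy)(4y + 5 + 6x)    [distributive law]
= (-18y - 54 - 60x + 88xy + 16x^2 + 72y^2)(4y + 5 + 6x)    [combine like terms]
= -72y^2 - 90y - 108xy - 216y - 270 - 324x - 240xy - 300x - 360x^2 + 352xy^2 + 440xy + 528x^2y + 64x^2y + 80x^2 + 96x^3 + 288y^3 + 360y^2 + 432xy^2    [distributive law]
= 288y^2 - 306y + 92xy - 270 - 624x - 280x^2 + 784xy^2 + 592x^2y + 96x^3 + 288y^3    [combine like terms]

288y^2 - 306y + 92xy - 270 - 624x - 280x^2 + 784xy^2 + 592x^2y + 96x^3 + 288y^3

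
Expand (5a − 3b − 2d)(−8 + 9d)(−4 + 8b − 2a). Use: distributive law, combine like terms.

(5a − 3b − 2d)(−8 + 9d)(−4 + 8b − 2a)
= (−40a + 45ad + 24b − 27bd + 16d − 18d^2)(−4 + 8b − 2a)    [distributive law]
= 160a − 320ab + 80a^2 − 180ad + 360abd − 90a^2d − 96b + 192b^2 − 48ab + 108bd − 216b^2d + 54abd − 64d + 128bd − 32ad + 72d^2 − 144bd^2 + 36ad^2    [distributive law]
= 160a − 368ab + 80a^2 − 212ad + 414abd − 90a^2d − 96b + 192b^2 + 236bd − 216b^2d − 64d + 72d^2 − 144bd^2 + 36ad^2    [combine like terms]

160a − 368ab + 80a^2 − 212ad + 414abd − 90a^2d − 96b + 192b^2 + 236bd − 216b^2d − 64d + 72d^2 − 144bd^2 + 36ad^2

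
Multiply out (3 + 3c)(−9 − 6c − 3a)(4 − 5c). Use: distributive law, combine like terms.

−108 − 45c + 153c² − 36a + 9ac + 90c³ + 45ac²

(3 + 3c)(−9 − 6c − 3a)(4 − 5c)
= (−27 − 18c − 9a − 27c − 18c² − 9ac)(4 − 5c)    [distributive law]
= (−27 − 45c − 9a − 18c² − 9ac)(4 − 5c)    [combine like terms]
= −108 + 135c − 180c + 225c² − 36a + 45ac − 72c² + 90c³ − 36ac + 45ac²    [distributive law]
= −108 − 45c + 153c² − 36a + 9ac + 90c³ + 45ac²    [combine like terms]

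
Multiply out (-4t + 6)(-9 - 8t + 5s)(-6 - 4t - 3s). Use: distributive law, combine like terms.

288t - 144t^2 + 36st - 128t^3 - 16st^2 + 60s^2t + 324 - 18s - 90s^2

(-4t + 6)(-9 - 8t + 5s)(-6 - 4t - 3s)
= (36t + 32t^2 - 20st - 54 - 48t + 30s)(-6 - 4t - 3s)    [distributive law]
= (-12t + 32t^2 - 20st - 54 + 30s)(-6 - 4t - 3s)    [combine like terms]
= 72t + 48t^2 + 36st - 192t^2 - 128t^3 - 96st^2 + 120st + 80st^2 + 60s^2t + 324 + 216t + 162s - 180s - 120st - 90s^2    [distributive law]
= 288t - 144t^2 + 36st - 128t^3 - 16st^2 + 60s^2t + 324 - 18s - 90s^2    [combine like terms]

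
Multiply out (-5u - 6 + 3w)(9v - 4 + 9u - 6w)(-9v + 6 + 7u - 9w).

(-5u - 6 + 3w)(9v - 4 + 9u - 6w)(-9v + 6 + 7u - 9w)
= (-45uv + 20u - 45u^2 + 30uw - 54v + 24 - 54u + 36w + 27vw - 12w + 27uw - 18w^2)(-9v + 6 + 7u - 9w)    [distributive law]
= (-45uv - 34u - 45u^2 + 57uw - 54v + 24 + 24w + 27vw - 18w^2)(-9v + 6 + 7u - 9w)    [combine like terms]
= 405uv^2 - 270uv - 315u^2v + 405uvw + 306uv - 204u - 238u^2 + 306uw + 405u^2v - 270u^2 - 315u^3 + 405u^2w - 513uvw + 342uw + 399u^2w - 513uw^2 + 486v^2 - 324v - 378uv + 486vw - 216v + 144 + 168u - 216w - 216vw + 144w + 168uw - 216w^2 - 243v^2w + 162vw + 189uvw - 243vw^2 + 162vw^2 - 108w^2 - 126uw^2 + 162w^3    [distributive law]
= 405uv^2 - 342uv + 90u^2v + 81uvw - 36u - 508u^2 + 816uw - 315u^3 + 804u^2w - 639uw^2 + 486v^2 - 540v + 432vw + 144 - 72w - 324w^2 - 243v^2w - 81vw^2 + 162w^3    [combine like terms]

405uv^2 - 342uv + 90u^2v + 81uvw - 36u - 508u^2 + 816uw - 315u^3 + 804u^2w - 639uw^2 + 486v^2 - 540v + 432vw + 144 - 72w - 324w^2 - 243v^2w - 81vw^2 + 162w^3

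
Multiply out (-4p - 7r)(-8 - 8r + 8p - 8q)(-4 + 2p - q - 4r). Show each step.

-128p + 192p² - 160pq + 80pr + 80p²r + 8pqr + 208pr² - 64p³ + 96p²q - 32pq² - 224r - 280qr - 448r² - 280qr² - 224r³ - 56q²r

(-4p - 7r)(-8 - 8r + 8p - 8q)(-4 + 2p - q - 4r)
= (32p + 32pr - 32p² + 32pq + 56r + 56r² - 56pr + 56qr)(-4 + 2p - q - 4r)    [distributive law]
= (32p - 24pr - 32p² + 32pq + 56r + 56r² + 56qr)(-4 + 2p - q - 4r)    [combine like terms]
= -128p + 64p² - 32pq - 128pr + 96pr - 48p²r + 24pqr + 96pr² + 128p² - 64p³ + 32p²q + 128p²r - 128pq + 64p²q - 32pq² - 128pqr - 224r + 112pr - 56qr - 224r² - 224r² + 112pr² - 56qr² - 224r³ - 224qr + 112pqr - 56q²r - 224qr²    [distributive law]
= -128p + 192p² - 160pq + 80pr + 80p²r + 8pqr + 208pr² - 64p³ + 96p²q - 32pq² - 224r - 280qr - 448r² - 280qr² - 224r³ - 56q²r    [combine like terms]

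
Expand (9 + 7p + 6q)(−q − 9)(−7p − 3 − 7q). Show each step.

(9 + 7p + 6q)(−q − 9)(−7p − 3 − 7q)
= (−9q − 81 − 7pq − 63p − 6q^2 − 54q)(−7p − 3 − 7q)    [distributive law]
= (−63q − 81 − 7pq − 63p − 6q^2)(−7p − 3 − 7q)    [combine like terms]
= 441pq + 189q + 441q^2 + 567p + 243 + 567q + 49p^2q + 21pq + 49pq^2 + 441p^2 + 189p + 441pq + 42pq^2 + 18q^2 + 42q^3    [distributive law]
= 903pq + 756q + 459q^2 + 756p + 243 + 49p^2q + 91pq^2 + 441p^2 + 42q^3    [combine like terms]

903pq + 756q + 459q^2 + 756p + 243 + 49p^2q + 91pq^2 + 441p^2 + 42q^3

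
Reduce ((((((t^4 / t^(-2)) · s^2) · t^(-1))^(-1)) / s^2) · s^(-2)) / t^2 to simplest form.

s^(-6)t^(-7)

((((((t^4 / t^(-2)) · s^2) · t^(-1))^(-1)) / s^2) · s^(-2)) / t^2
= ((((((t^4 / t^(-2)) · s^2)^(-1)) · ((t^(-1))^(-1))) / s^2) · s^(-2)) / t^2    [power of a product]
= ((((((t^4 / t^(-2))^(-1)) · ((s^2)^(-1))) · ((t^(-1))^(-1))) / s^2) · s^(-2)) / t^2    [power of a product]
= (((((((t^4)^(-1)) / ((t^(-2))^(-1))) · ((s^2)^(-1))) · ((t^(-1))^(-1))) / s^2) · s^(-2)) / t^2    [power of a quotient]
= (((((t^(-4) / ((t^(-2))^(-1))) · ((s^2)^(-1))) · ((t^(-1))^(-1))) / s^2) · s^(-2)) / t^2    [power of a power]
= (((((t^(-4) / t^2) · ((s^2)^(-1))) · ((t^(-1))^(-1))) / s^2) · s^(-2)) / t^2    [power of a power]
= ((((t^(-6) · ((s^2)^(-1))) · ((t^(-1))^(-1))) / s^2) · s^(-2)) / t^2    [quotient of powers]
= ((((t^(-6) · s^(-2)) · ((t^(-1))^(-1))) / s^2) · s^(-2)) / t^2    [power of a power]
= ((((t^(-6) · s^(-2)) · t) / s^2) · s^(-2)) / t^2    [power of a power]
= s^(-6)t^(-7)    [quotient of powers; product of powers]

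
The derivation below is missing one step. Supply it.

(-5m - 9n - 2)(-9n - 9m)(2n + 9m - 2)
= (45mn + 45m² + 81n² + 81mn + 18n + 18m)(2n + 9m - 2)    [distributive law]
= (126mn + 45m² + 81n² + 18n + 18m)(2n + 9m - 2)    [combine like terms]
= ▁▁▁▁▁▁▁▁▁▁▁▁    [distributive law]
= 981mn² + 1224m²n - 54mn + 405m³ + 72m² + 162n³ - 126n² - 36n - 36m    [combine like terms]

By distributive law:

252mn² + 1134m²n - 252mn + 90m²n + 405m³ - 90m² + 162n³ + 729mn² - 162n² + 36n² + 162mn - 36n + 36mn + 162m² - 36m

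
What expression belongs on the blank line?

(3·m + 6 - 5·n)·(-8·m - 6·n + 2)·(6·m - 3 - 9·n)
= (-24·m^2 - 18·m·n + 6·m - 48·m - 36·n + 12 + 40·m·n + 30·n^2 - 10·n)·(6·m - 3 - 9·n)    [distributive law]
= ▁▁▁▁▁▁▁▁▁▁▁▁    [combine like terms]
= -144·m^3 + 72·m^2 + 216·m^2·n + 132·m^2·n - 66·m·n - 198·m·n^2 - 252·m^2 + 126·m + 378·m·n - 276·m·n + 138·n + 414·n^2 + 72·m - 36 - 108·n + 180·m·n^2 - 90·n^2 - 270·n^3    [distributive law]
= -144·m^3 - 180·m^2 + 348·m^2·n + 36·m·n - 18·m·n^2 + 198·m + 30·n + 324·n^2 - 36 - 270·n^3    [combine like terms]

Applying combine like terms to the line above:

(-24·m^2 + 22·m·n - 42·m - 46·n + 12 + 30·n^2)·(6·m - 3 - 9·n)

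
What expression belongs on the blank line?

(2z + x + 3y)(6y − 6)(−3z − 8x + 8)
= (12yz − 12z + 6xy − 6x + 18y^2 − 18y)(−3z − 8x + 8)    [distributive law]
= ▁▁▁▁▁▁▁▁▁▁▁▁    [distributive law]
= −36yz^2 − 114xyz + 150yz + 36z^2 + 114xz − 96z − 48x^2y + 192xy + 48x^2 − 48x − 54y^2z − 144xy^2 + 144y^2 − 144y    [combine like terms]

Applying distributive law to the line above:

−36yz^2 − 96xyz + 96yz + 36z^2 + 96xz − 96z − 18xyz − 48x^2y + 48xy + 18xz + 48x^2 − 48x − 54y^2z − 144xy^2 + 144y^2 + 54yz + 144xy − 144y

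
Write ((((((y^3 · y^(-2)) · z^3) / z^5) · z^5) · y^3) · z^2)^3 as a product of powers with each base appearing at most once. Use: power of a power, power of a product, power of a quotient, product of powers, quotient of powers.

((((((y^3 · y^(-2)) · z^3) / z^5) · z^5) · y^3) · z^2)^3
= ((((((y^3 · y^(-2)) · z^3) / z^5) · z^5) · y^3)^3) · ((z^2)^3)    [power of a product]
= ((((((y^3 · y^(-2)) · z^3) / z^5) · z^5)^3) · ((y^3)^3)) · ((z^2)^3)    [power of a product]
= ((((((y^3 · y^(-2)) · z^3) / z^5)^3) · ((z^5)^3)) · ((y^3)^3)) · ((z^2)^3)    [power of a product]
= ((((((y^3 · y^(-2)) · z^3)^3) / ((z^5)^3)) · ((z^5)^3)) · ((y^3)^3)) · ((z^2)^3)    [power of a quotient]
= ((((((y^3 · y^(-2))^3) · ((z^3)^3)) / ((z^5)^3)) · ((z^5)^3)) · ((y^3)^3)) · ((z^2)^3)    [power of a product]
= (((((((y^3)^3) · ((y^(-2))^3)) · ((z^3)^3)) / ((z^5)^3)) · ((z^5)^3)) · ((y^3)^3)) · ((z^2)^3)    [power of a product]
= (((((y^9 · ((y^(-2))^3)) · ((z^3)^3)) / ((z^5)^3)) · ((z^5)^3)) · ((y^3)^3)) · ((z^2)^3)    [power of a power]
= (((((y^9 · y^(-6)) · ((z^3)^3)) / ((z^5)^3)) · ((z^5)^3)) · ((y^3)^3)) · ((z^2)^3)    [power of a power]
= ((((y^3 · ((z^3)^3)) / ((z^5)^3)) · ((z^5)^3)) · ((y^3)^3)) · ((z^2)^3)    [product of powers]
= ((((y^3 · z^9) / ((z^5)^3)) · ((z^5)^3)) · ((y^3)^3)) · ((z^2)^3)    [power of a power]
= ((((y^3 · z^9) / z^15) · ((z^5)^3)) · ((y^3)^3)) · ((z^2)^3)    [power of a power]
= ((((y^3 · z^9) / z^15) · z^15) · ((y^3)^3)) · ((z^2)^3)    [power of a power]
= ((((y^3 · z^9) / z^15) · z^15) · y^9) · ((z^2)^3)    [power of a power]
= ((((y^3 · z^9) / z^15) · z^15) · y^9) · z^6    [power of a power]
= y^12z^15    [quotient of powers; product of powers]

y^12z^15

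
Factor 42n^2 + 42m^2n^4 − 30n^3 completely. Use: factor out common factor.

6n^2(7 + 7m^2n^2 − 5n)

42n^2 + 42m^2n^4 − 30n^3
= 6(7n^2 + 7m^2n^4 − 5n^3)    [factor out 6]
= 6n^2(7 + 7m^2n^2 − 5n)    [factor out n^2]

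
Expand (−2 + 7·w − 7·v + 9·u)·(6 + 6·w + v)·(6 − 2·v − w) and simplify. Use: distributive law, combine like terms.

−72 − 240·v + 192·w − 226·v·w + 222·w² + 46·v² − 49·v·w² − 42·w³ + 77·v²·w + 14·v³ + 324·u − 54·u·v + 270·u·w − 117·u·v·w − 54·u·w² − 18·u·v²

(−2 + 7·w − 7·v + 9·u)·(6 + 6·w + v)·(6 − 2·v − w)
= (−12 − 12·w − 2·v + 42·w + 42·w² + 7·v·w − 42·v − 42·v·w − 7·v² + 54·u + 54·u·w + 9·u·v)·(6 − 2·v − w)    [distributive law]
= (−12 + 30·w − 44·v + 42·w² − 35·v·w − 7·v² + 54·u + 54·u·w + 9·u·v)·(6 − 2·v − w)    [combine like terms]
= −72 + 24·v + 12·w + 180·w − 60·v·w − 30·w² − 264·v + 88·v² + 44·v·w + 252·w² − 84·v·w² − 42·w³ − 210·v·w + 70·v²·w + 35·v·w² − 42·v² + 14·v³ + 7·v²·w + 324·u − 108·u·v − 54·u·w + 324·u·w − 108·u·v·w − 54·u·w² + 54·u·v − 18·u·v² − 9·u·v·w    [distributive law]
= −72 − 240·v + 192·w − 226·v·w + 222·w² + 46·v² − 49·v·w² − 42·w³ + 77·v²·w + 14·v³ + 324·u − 54·u·v + 270·u·w − 117·u·v·w − 54·u·w² − 18·u·v²    [combine like terms]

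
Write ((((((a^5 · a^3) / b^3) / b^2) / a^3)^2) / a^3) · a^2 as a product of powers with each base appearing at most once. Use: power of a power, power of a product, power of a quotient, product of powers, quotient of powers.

((((((a^5 · a^3) / b^3) / b^2) / a^3)^2) / a^3) · a^2
= ((((((a^5 · a^3) / b^3) / b^2)^2) / ((a^3)^2)) / a^3) · a^2    [power of a quotient]
= ((((((a^5 · a^3) / b^3)^2) / ((b^2)^2)) / ((a^3)^2)) / a^3) · a^2    [power of a quotient]
= ((((((a^5 · a^3)^2) / ((b^3)^2)) / ((b^2)^2)) / ((a^3)^2)) / a^3) · a^2    [power of a quotient]
= (((((((a^5)^2) · ((a^3)^2)) / ((b^3)^2)) / ((b^2)^2)) / ((a^3)^2)) / a^3) · a^2    [power of a product]
= (((((a^10 · ((a^3)^2)) / ((b^3)^2)) / ((b^2)^2)) / ((a^3)^2)) / a^3) · a^2    [power of a power]
= (((((a^10 · a^6) / ((b^3)^2)) / ((b^2)^2)) / ((a^3)^2)) / a^3) · a^2    [power of a power]
= ((((a^16 / ((b^3)^2)) / ((b^2)^2)) / ((a^3)^2)) / a^3) · a^2    [product of powers]
= ((((a^16 / b^6) / ((b^2)^2)) / ((a^3)^2)) / a^3) · a^2    [power of a power]
= ((((a^16 / b^6) / b^4) / ((a^3)^2)) / a^3) · a^2    [power of a power]
= ((((a^16 / b^6) / b^4) / a^6) / a^3) · a^2    [power of a power]
= a^9·b^(-10)    [quotient of powers; product of powers]

a^9·b^(-10)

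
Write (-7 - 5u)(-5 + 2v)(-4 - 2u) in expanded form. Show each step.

(-7 - 5u)(-5 + 2v)(-4 - 2u)
= (35 - 14v + 25u - 10uv)(-4 - 2u)    [distributive law]
= -140 - 70u + 56v + 28uv - 100u - 50u² + 40uv + 20u²v    [distributive law]
= -140 - 170u + 56v + 68uv - 50u² + 20u²v    [combine like terms]

-140 - 170u + 56v + 68uv - 50u² + 20u²v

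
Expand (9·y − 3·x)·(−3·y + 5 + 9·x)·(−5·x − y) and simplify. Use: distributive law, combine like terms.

(9·y − 3·x)·(−3·y + 5 + 9·x)·(−5·x − y)
= (−27·y^2 + 45·y + 81·x·y + 9·x·y − 15·x − 27·x^2)·(−5·x − y)    [distributive law]
= (−27·y^2 + 45·y + 90·x·y − 15·x − 27·x^2)·(−5·x − y)    [combine like terms]
= 135·x·y^2 + 27·y^3 − 225·x·y − 45·y^2 − 450·x^2·y − 90·x·y^2 + 75·x^2 + 15·x·y + 135·x^3 + 27·x^2·y    [distributive law]
= 45·x·y^2 + 27·y^3 − 210·x·y − 45·y^2 − 423·x^2·y + 75·x^2 + 135·x^3    [combine like terms]

45·x·y^2 + 27·y^3 − 210·x·y − 45·y^2 − 423·x^2·y + 75·x^2 + 135·x^3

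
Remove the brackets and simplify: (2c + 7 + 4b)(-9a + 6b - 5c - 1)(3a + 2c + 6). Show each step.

(2c + 7 + 4b)(-9a + 6b - 5c - 1)(3a + 2c + 6)
= (-18ac + 12bc - 10c^2 - 2c - 63a + 42b - 35c - 7 - 36ab + 24b^2 - 20bc - 4b)(3a + 2c + 6)    [distributive law]
= (-18ac - 8bc - 10c^2 - 37c - 63a + 38b - 7 - 36ab + 24b^2)(3a + 2c + 6)    [combine like terms]
= -54a^2c - 36ac^2 - 108ac - 24abc - 16bc^2 - 48bc - 30ac^2 - 20c^3 - 60c^2 - 111ac - 74c^2 - 222c - 189a^2 - 126ac - 378a + 114ab + 76bc + 228b - 21a - 14c - 42 - 108a^2b - 72abc - 216ab + 72ab^2 + 48b^2c + 144b^2    [distributive law]
= -54a^2c - 66ac^2 - 345ac - 96abc - 16bc^2 + 28bc - 20c^3 - 134c^2 - 236c - 189a^2 - 399a - 102ab + 228b - 42 - 108a^2b + 72ab^2 + 48b^2c + 144b^2    [combine like terms]

-54a^2c - 66ac^2 - 345ac - 96abc - 16bc^2 + 28bc - 20c^3 - 134c^2 - 236c - 189a^2 - 399a - 102ab + 228b - 42 - 108a^2b + 72ab^2 + 48b^2c + 144b^2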